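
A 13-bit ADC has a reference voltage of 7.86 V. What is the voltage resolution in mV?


The resolution (LSB) of an ADC is Vref / 2^n.
LSB = 7.86 / 2^13
LSB = 7.86 / 8192
LSB = 0.00095947 V = 0.95947266 mV

0.95947266 mV


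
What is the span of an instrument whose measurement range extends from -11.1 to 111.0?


Span = upper range - lower range.
Span = 111.0 - (-11.1)
Span = 122.1

122.1


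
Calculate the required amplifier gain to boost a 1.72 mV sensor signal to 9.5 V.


Gain = Vout / Vin (converting to same units).
G = 9.5 V / 1.72 mV
G = 9500.0 mV / 1.72 mV
G = 5523.26

5523.26


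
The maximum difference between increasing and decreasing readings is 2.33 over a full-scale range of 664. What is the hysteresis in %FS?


Hysteresis = (max difference / full scale) * 100%.
H = (2.33 / 664) * 100
H = 0.351 %FS

0.351 %FS


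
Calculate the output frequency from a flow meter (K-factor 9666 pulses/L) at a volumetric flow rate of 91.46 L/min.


Frequency = K * Q / 60 (converting L/min to L/s).
f = 9666 * 91.46 / 60
f = 884052.36 / 60
f = 14734.21 Hz

14734.21 Hz


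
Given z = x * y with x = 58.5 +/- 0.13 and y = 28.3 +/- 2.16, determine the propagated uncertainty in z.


For a product z = x*y, the relative uncertainty is:
uz/z = sqrt((ux/x)^2 + (uy/y)^2)
Relative uncertainties: ux/x = 0.13/58.5 = 0.002222
uy/y = 2.16/28.3 = 0.076325
z = 58.5 * 28.3 = 1655.5
uz = 1655.5 * sqrt(0.002222^2 + 0.076325^2) = 126.414

126.414


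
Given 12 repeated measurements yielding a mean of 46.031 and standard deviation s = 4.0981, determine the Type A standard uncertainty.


The standard uncertainty for Type A evaluation is u = s / sqrt(n).
u = 4.0981 / sqrt(12)
u = 4.0981 / 3.4641
u = 1.183

1.183


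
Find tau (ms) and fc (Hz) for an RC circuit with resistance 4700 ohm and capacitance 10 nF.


Time constant: tau = R * C.
tau = 4700 * 1.00e-08 = 4.7e-05 s
tau = 0.047 ms
Cutoff frequency: fc = 1 / (2*pi*R*C).
fc = 1 / (2*pi*4.7e-05) = 3386.28 Hz

tau = 0.047 ms, fc = 3386.28 Hz


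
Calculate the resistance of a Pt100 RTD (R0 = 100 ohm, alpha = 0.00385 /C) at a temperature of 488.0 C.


The RTD equation: Rt = R0 * (1 + alpha * T).
Rt = 100 * (1 + 0.00385 * 488.0)
Rt = 100 * (1 + 1.8788)
Rt = 100 * 2.8788
Rt = 287.88 ohm

287.88 ohm


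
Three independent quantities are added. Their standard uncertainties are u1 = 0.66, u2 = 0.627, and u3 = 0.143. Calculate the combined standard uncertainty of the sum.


For a sum of independent quantities, uc = sqrt(u1^2 + u2^2 + u3^2).
uc = sqrt(0.66^2 + 0.627^2 + 0.143^2)
uc = sqrt(0.4356 + 0.393129 + 0.020449)
uc = 0.9215

0.9215


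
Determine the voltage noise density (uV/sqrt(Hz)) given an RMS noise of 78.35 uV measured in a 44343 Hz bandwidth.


Noise spectral density = Vrms / sqrt(BW).
NSD = 78.35 / sqrt(44343)
NSD = 78.35 / 210.5778
NSD = 0.3721 uV/sqrt(Hz)

0.3721 uV/sqrt(Hz)


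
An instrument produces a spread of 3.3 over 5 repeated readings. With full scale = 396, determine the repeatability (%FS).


Repeatability = (spread / full scale) * 100%.
R = (3.3 / 396) * 100
R = 0.833 %FS

0.833 %FS


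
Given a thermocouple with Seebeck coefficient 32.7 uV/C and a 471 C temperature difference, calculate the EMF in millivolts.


The thermocouple output V = sensitivity * dT.
V = 32.7 uV/C * 471 C
V = 15401.7 uV
V = 15.402 mV

15.402 mV


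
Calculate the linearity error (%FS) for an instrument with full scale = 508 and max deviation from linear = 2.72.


Linearity error = (max deviation / full scale) * 100%.
Linearity = (2.72 / 508) * 100
Linearity = 0.535 %FS

0.535 %FS


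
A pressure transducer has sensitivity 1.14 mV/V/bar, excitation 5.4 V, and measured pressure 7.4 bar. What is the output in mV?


Output = sensitivity * Vex * P.
Vout = 1.14 * 5.4 * 7.4
Vout = 6.156 * 7.4
Vout = 45.55 mV

45.55 mV


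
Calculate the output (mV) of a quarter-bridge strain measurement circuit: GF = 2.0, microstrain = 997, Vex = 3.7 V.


Quarter bridge output: Vout = (GF * epsilon * Vex) / 4.
Vout = (2.0 * 997e-6 * 3.7) / 4
Vout = 0.0073778 / 4 V
Vout = 0.00184445 V = 1.8445 mV

1.8445 mV


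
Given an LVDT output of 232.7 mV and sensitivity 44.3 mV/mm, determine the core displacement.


Displacement = Vout / sensitivity.
d = 232.7 / 44.3
d = 5.253 mm

5.253 mm


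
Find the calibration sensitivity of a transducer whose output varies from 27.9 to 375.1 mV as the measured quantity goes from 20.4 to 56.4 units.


Sensitivity = (y2 - y1) / (x2 - x1).
S = (375.1 - 27.9) / (56.4 - 20.4)
S = 347.2 / 36.0
S = 9.6444 mV/unit

9.6444 mV/unit


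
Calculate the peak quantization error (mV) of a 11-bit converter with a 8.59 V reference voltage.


The maximum quantization error is +/- LSB/2.
LSB = Vref / 2^n = 8.59 / 2048 = 0.00419434 V
Max error = LSB / 2 = 0.00419434 / 2 = 0.00209717 V
Max error = 2.0972 mV

2.0972 mV


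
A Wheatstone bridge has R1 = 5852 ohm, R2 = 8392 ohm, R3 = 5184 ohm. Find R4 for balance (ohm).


At balance: R1*R4 = R2*R3, so R4 = R2*R3/R1.
R4 = 8392 * 5184 / 5852
R4 = 43504128 / 5852
R4 = 7434.06 ohm

7434.06 ohm


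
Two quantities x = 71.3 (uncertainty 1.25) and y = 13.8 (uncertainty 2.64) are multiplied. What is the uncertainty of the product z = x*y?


For a product z = x*y, the relative uncertainty is:
uz/z = sqrt((ux/x)^2 + (uy/y)^2)
Relative uncertainties: ux/x = 1.25/71.3 = 0.017532
uy/y = 2.64/13.8 = 0.191304
z = 71.3 * 13.8 = 983.9
uz = 983.9 * sqrt(0.017532^2 + 0.191304^2) = 189.021

189.021


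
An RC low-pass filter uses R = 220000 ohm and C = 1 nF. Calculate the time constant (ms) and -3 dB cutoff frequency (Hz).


Time constant: tau = R * C.
tau = 220000 * 1.00e-09 = 0.00022 s
tau = 0.22 ms
Cutoff frequency: fc = 1 / (2*pi*R*C).
fc = 1 / (2*pi*0.00022) = 723.43 Hz

tau = 0.22 ms, fc = 723.43 Hz


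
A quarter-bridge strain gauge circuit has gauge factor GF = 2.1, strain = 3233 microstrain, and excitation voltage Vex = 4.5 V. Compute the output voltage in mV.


Quarter bridge output: Vout = (GF * epsilon * Vex) / 4.
Vout = (2.1 * 3233e-6 * 4.5) / 4
Vout = 0.03055185 / 4 V
Vout = 0.00763796 V = 7.638 mV

7.638 mV


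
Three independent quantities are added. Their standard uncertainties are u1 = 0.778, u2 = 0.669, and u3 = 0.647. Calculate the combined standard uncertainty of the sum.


For a sum of independent quantities, uc = sqrt(u1^2 + u2^2 + u3^2).
uc = sqrt(0.778^2 + 0.669^2 + 0.647^2)
uc = sqrt(0.605284 + 0.447561 + 0.418609)
uc = 1.213

1.213


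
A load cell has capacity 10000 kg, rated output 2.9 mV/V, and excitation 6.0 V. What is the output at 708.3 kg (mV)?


Vout = rated_output * Vex * (load / capacity).
Vout = 2.9 * 6.0 * (708.3 / 10000)
Vout = 2.9 * 6.0 * 0.07083
Vout = 1.232 mV

1.232 mV


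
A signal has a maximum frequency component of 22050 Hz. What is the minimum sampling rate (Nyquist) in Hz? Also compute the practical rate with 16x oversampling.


By Nyquist theorem, fs_min = 2 * fmax.
fs_min = 2 * 22050 = 44100 Hz
Practical rate = 16 * fs_min = 16 * 44100 = 705600 Hz

fs_min = 44100 Hz, fs_practical = 705600 Hz


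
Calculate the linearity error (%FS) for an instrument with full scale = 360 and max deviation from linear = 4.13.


Linearity error = (max deviation / full scale) * 100%.
Linearity = (4.13 / 360) * 100
Linearity = 1.147 %FS

1.147 %FS


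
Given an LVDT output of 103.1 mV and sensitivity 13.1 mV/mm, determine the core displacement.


Displacement = Vout / sensitivity.
d = 103.1 / 13.1
d = 7.87 mm

7.87 mm


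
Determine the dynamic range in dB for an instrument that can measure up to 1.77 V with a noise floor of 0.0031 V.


Dynamic range = 20 * log10(Vmax / Vnoise).
DR = 20 * log10(1.77 / 0.0031)
DR = 20 * log10(570.97)
DR = 55.13 dB

55.13 dB


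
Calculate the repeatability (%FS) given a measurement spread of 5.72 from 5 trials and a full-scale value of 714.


Repeatability = (spread / full scale) * 100%.
R = (5.72 / 714) * 100
R = 0.801 %FS

0.801 %FS


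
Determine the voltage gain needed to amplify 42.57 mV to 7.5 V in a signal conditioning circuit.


Gain = Vout / Vin (converting to same units).
G = 7.5 V / 42.57 mV
G = 7500.0 mV / 42.57 mV
G = 176.18

176.18


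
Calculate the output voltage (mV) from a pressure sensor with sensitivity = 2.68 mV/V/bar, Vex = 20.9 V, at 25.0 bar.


Output = sensitivity * Vex * P.
Vout = 2.68 * 20.9 * 25.0
Vout = 56.012 * 25.0
Vout = 1400.3 mV

1400.3 mV


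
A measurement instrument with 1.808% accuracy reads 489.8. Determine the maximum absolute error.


Absolute error = (accuracy% / 100) * reading.
Error = (1.808 / 100) * 489.8
Error = 0.01808 * 489.8
Error = 8.8556

8.8556


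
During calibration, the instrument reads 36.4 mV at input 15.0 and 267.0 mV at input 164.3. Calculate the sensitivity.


Sensitivity = (y2 - y1) / (x2 - x1).
S = (267.0 - 36.4) / (164.3 - 15.0)
S = 230.6 / 149.3
S = 1.5445 mV/unit

1.5445 mV/unit


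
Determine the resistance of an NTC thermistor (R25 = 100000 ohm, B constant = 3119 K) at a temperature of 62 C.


NTC thermistor equation: Rt = R25 * exp(B * (1/T - 1/T25)).
T in Kelvin: 335.15 K, T25 = 298.15 K
1/T - 1/T25 = 1/335.15 - 1/298.15 = -0.00037028
B * (1/T - 1/T25) = 3119 * -0.00037028 = -1.1549
Rt = 100000 * exp(-1.1549) = 31509.0 ohm

31509.0 ohm


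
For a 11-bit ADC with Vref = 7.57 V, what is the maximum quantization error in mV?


The maximum quantization error is +/- LSB/2.
LSB = Vref / 2^n = 7.57 / 2048 = 0.00369629 V
Max error = LSB / 2 = 0.00369629 / 2 = 0.00184814 V
Max error = 1.8481 mV

1.8481 mV


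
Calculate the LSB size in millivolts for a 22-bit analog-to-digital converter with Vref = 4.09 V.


The resolution (LSB) of an ADC is Vref / 2^n.
LSB = 4.09 / 2^22
LSB = 4.09 / 4194304
LSB = 9.8e-07 V = 0.00097513 mV

0.00097513 mV


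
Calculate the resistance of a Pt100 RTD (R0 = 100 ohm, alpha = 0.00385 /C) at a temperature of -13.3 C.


The RTD equation: Rt = R0 * (1 + alpha * T).
Rt = 100 * (1 + 0.00385 * -13.3)
Rt = 100 * (1 + -0.051205)
Rt = 100 * 0.948795
Rt = 94.879 ohm

94.879 ohm


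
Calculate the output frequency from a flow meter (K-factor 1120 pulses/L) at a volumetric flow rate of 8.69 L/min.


Frequency = K * Q / 60 (converting L/min to L/s).
f = 1120 * 8.69 / 60
f = 9732.8 / 60
f = 162.21 Hz

162.21 Hz


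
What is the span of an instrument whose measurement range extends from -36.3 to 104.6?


Span = upper range - lower range.
Span = 104.6 - (-36.3)
Span = 140.9

140.9


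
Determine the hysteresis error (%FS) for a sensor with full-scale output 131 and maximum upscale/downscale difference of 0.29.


Hysteresis = (max difference / full scale) * 100%.
H = (0.29 / 131) * 100
H = 0.221 %FS

0.221 %FS


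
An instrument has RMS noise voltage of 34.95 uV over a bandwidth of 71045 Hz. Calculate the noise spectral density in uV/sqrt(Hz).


Noise spectral density = Vrms / sqrt(BW).
NSD = 34.95 / sqrt(71045)
NSD = 34.95 / 266.5427
NSD = 0.1311 uV/sqrt(Hz)

0.1311 uV/sqrt(Hz)


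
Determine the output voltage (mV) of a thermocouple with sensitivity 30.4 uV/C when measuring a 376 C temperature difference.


The thermocouple output V = sensitivity * dT.
V = 30.4 uV/C * 376 C
V = 11430.4 uV
V = 11.43 mV

11.43 mV


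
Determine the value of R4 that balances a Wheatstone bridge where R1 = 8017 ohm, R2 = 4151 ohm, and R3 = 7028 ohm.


At balance: R1*R4 = R2*R3, so R4 = R2*R3/R1.
R4 = 4151 * 7028 / 8017
R4 = 29173228 / 8017
R4 = 3638.92 ohm

3638.92 ohm


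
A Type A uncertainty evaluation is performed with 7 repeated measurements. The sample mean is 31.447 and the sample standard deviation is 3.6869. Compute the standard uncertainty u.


The standard uncertainty for Type A evaluation is u = s / sqrt(n).
u = 3.6869 / sqrt(7)
u = 3.6869 / 2.6458
u = 1.3935

1.3935


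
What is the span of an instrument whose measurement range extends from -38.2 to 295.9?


Span = upper range - lower range.
Span = 295.9 - (-38.2)
Span = 334.1

334.1


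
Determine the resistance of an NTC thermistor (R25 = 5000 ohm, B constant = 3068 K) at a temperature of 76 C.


NTC thermistor equation: Rt = R25 * exp(B * (1/T - 1/T25)).
T in Kelvin: 349.15 K, T25 = 298.15 K
1/T - 1/T25 = 1/349.15 - 1/298.15 = -0.00048992
B * (1/T - 1/T25) = 3068 * -0.00048992 = -1.5031
Rt = 5000 * exp(-1.5031) = 1112.2 ohm

1112.2 ohm


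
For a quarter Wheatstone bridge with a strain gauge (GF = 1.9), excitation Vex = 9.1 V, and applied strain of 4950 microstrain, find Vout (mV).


Quarter bridge output: Vout = (GF * epsilon * Vex) / 4.
Vout = (1.9 * 4950e-6 * 9.1) / 4
Vout = 0.0855855 / 4 V
Vout = 0.02139637 V = 21.3964 mV

21.3964 mV


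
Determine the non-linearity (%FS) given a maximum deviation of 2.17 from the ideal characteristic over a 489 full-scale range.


Linearity error = (max deviation / full scale) * 100%.
Linearity = (2.17 / 489) * 100
Linearity = 0.444 %FS

0.444 %FS


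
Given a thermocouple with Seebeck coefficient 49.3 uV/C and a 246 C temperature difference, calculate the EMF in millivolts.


The thermocouple output V = sensitivity * dT.
V = 49.3 uV/C * 246 C
V = 12127.8 uV
V = 12.128 mV

12.128 mV


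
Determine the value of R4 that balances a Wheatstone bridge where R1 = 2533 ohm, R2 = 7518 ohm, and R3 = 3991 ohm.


At balance: R1*R4 = R2*R3, so R4 = R2*R3/R1.
R4 = 7518 * 3991 / 2533
R4 = 30004338 / 2533
R4 = 11845.38 ohm

11845.38 ohm


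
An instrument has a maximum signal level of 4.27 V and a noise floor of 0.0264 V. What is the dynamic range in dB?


Dynamic range = 20 * log10(Vmax / Vnoise).
DR = 20 * log10(4.27 / 0.0264)
DR = 20 * log10(161.74)
DR = 44.18 dB

44.18 dB


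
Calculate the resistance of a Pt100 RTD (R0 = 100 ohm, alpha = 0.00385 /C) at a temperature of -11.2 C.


The RTD equation: Rt = R0 * (1 + alpha * T).
Rt = 100 * (1 + 0.00385 * -11.2)
Rt = 100 * (1 + -0.04312)
Rt = 100 * 0.95688
Rt = 95.688 ohm

95.688 ohm


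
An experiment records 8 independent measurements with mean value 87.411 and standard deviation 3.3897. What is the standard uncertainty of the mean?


The standard uncertainty for Type A evaluation is u = s / sqrt(n).
u = 3.3897 / sqrt(8)
u = 3.3897 / 2.8284
u = 1.1984

1.1984


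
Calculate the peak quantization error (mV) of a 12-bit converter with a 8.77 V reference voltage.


The maximum quantization error is +/- LSB/2.
LSB = Vref / 2^n = 8.77 / 4096 = 0.00214111 V
Max error = LSB / 2 = 0.00214111 / 2 = 0.00107056 V
Max error = 1.0706 mV

1.0706 mV


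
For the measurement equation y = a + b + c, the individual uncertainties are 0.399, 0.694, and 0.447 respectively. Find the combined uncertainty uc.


For a sum of independent quantities, uc = sqrt(u1^2 + u2^2 + u3^2).
uc = sqrt(0.399^2 + 0.694^2 + 0.447^2)
uc = sqrt(0.159201 + 0.481636 + 0.199809)
uc = 0.9169

0.9169


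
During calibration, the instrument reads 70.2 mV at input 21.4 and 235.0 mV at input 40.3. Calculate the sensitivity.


Sensitivity = (y2 - y1) / (x2 - x1).
S = (235.0 - 70.2) / (40.3 - 21.4)
S = 164.8 / 18.9
S = 8.7196 mV/unit

8.7196 mV/unit


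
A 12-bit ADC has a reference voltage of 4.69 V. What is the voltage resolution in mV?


The resolution (LSB) of an ADC is Vref / 2^n.
LSB = 4.69 / 2^12
LSB = 4.69 / 4096
LSB = 0.00114502 V = 1.14501953 mV

1.14501953 mV


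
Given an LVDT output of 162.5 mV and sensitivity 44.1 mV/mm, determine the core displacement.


Displacement = Vout / sensitivity.
d = 162.5 / 44.1
d = 3.685 mm

3.685 mm


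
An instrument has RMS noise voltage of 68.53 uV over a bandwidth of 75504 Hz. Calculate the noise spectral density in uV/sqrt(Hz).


Noise spectral density = Vrms / sqrt(BW).
NSD = 68.53 / sqrt(75504)
NSD = 68.53 / 274.7799
NSD = 0.2494 uV/sqrt(Hz)

0.2494 uV/sqrt(Hz)


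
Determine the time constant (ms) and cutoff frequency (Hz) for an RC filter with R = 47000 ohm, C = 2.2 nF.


Time constant: tau = R * C.
tau = 47000 * 2.20e-09 = 0.0001034 s
tau = 0.1034 ms
Cutoff frequency: fc = 1 / (2*pi*R*C).
fc = 1 / (2*pi*0.0001034) = 1539.22 Hz

tau = 0.1034 ms, fc = 1539.22 Hz


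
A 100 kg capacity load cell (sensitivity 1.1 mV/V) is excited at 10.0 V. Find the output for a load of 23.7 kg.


Vout = rated_output * Vex * (load / capacity).
Vout = 1.1 * 10.0 * (23.7 / 100)
Vout = 1.1 * 10.0 * 0.237
Vout = 2.607 mV

2.607 mV


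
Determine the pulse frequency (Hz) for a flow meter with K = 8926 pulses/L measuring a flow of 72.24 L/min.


Frequency = K * Q / 60 (converting L/min to L/s).
f = 8926 * 72.24 / 60
f = 644814.24 / 60
f = 10746.9 Hz

10746.9 Hz


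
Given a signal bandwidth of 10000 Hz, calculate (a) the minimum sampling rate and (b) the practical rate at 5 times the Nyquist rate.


By Nyquist theorem, fs_min = 2 * fmax.
fs_min = 2 * 10000 = 20000 Hz
Practical rate = 5 * fs_min = 5 * 20000 = 100000 Hz

fs_min = 20000 Hz, fs_practical = 100000 Hz


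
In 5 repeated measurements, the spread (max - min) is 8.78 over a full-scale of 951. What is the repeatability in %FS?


Repeatability = (spread / full scale) * 100%.
R = (8.78 / 951) * 100
R = 0.923 %FS

0.923 %FS


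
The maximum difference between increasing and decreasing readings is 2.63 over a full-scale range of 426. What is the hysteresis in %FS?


Hysteresis = (max difference / full scale) * 100%.
H = (2.63 / 426) * 100
H = 0.617 %FS

0.617 %FS


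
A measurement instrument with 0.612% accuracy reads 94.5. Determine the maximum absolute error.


Absolute error = (accuracy% / 100) * reading.
Error = (0.612 / 100) * 94.5
Error = 0.00612 * 94.5
Error = 0.5783

0.5783


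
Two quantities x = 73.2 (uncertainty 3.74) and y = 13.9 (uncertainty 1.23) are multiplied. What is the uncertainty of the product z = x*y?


For a product z = x*y, the relative uncertainty is:
uz/z = sqrt((ux/x)^2 + (uy/y)^2)
Relative uncertainties: ux/x = 3.74/73.2 = 0.051093
uy/y = 1.23/13.9 = 0.088489
z = 73.2 * 13.9 = 1017.5
uz = 1017.5 * sqrt(0.051093^2 + 0.088489^2) = 103.966

103.966


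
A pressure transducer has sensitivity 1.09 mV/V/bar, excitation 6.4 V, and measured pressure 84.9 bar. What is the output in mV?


Output = sensitivity * Vex * P.
Vout = 1.09 * 6.4 * 84.9
Vout = 6.976 * 84.9
Vout = 592.26 mV

592.26 mV


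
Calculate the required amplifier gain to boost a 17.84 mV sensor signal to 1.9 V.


Gain = Vout / Vin (converting to same units).
G = 1.9 V / 17.84 mV
G = 1900.0 mV / 17.84 mV
G = 106.5

106.5


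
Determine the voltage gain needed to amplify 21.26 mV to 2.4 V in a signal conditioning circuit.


Gain = Vout / Vin (converting to same units).
G = 2.4 V / 21.26 mV
G = 2400.0 mV / 21.26 mV
G = 112.89

112.89


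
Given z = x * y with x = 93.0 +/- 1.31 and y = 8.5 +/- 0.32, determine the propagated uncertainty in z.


For a product z = x*y, the relative uncertainty is:
uz/z = sqrt((ux/x)^2 + (uy/y)^2)
Relative uncertainties: ux/x = 1.31/93.0 = 0.014086
uy/y = 0.32/8.5 = 0.037647
z = 93.0 * 8.5 = 790.5
uz = 790.5 * sqrt(0.014086^2 + 0.037647^2) = 31.775

31.775


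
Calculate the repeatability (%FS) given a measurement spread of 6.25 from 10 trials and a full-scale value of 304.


Repeatability = (spread / full scale) * 100%.
R = (6.25 / 304) * 100
R = 2.056 %FS

2.056 %FS


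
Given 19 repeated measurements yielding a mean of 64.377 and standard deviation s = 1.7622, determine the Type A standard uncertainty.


The standard uncertainty for Type A evaluation is u = s / sqrt(n).
u = 1.7622 / sqrt(19)
u = 1.7622 / 4.3589
u = 0.4043

0.4043


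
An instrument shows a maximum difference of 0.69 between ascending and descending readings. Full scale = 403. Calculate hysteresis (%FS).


Hysteresis = (max difference / full scale) * 100%.
H = (0.69 / 403) * 100
H = 0.171 %FS

0.171 %FS


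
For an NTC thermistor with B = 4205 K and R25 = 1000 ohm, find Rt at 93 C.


NTC thermistor equation: Rt = R25 * exp(B * (1/T - 1/T25)).
T in Kelvin: 366.15 K, T25 = 298.15 K
1/T - 1/T25 = 1/366.15 - 1/298.15 = -0.0006229
B * (1/T - 1/T25) = 4205 * -0.0006229 = -2.6193
Rt = 1000 * exp(-2.6193) = 72.9 ohm

72.9 ohm


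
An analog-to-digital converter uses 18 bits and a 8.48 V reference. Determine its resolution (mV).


The resolution (LSB) of an ADC is Vref / 2^n.
LSB = 8.48 / 2^18
LSB = 8.48 / 262144
LSB = 3.235e-05 V = 0.03234863 mV

0.03234863 mV


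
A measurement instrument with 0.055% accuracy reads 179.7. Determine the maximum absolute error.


Absolute error = (accuracy% / 100) * reading.
Error = (0.055 / 100) * 179.7
Error = 0.00055 * 179.7
Error = 0.0988

0.0988


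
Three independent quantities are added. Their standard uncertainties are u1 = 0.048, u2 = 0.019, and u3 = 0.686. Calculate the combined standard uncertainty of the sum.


For a sum of independent quantities, uc = sqrt(u1^2 + u2^2 + u3^2).
uc = sqrt(0.048^2 + 0.019^2 + 0.686^2)
uc = sqrt(0.002304 + 0.000361 + 0.470596)
uc = 0.6879

0.6879


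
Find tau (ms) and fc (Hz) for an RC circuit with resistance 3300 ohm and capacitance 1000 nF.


Time constant: tau = R * C.
tau = 3300 * 1.00e-06 = 0.0033 s
tau = 3.3 ms
Cutoff frequency: fc = 1 / (2*pi*R*C).
fc = 1 / (2*pi*0.0033) = 48.23 Hz

tau = 3.3 ms, fc = 48.23 Hz


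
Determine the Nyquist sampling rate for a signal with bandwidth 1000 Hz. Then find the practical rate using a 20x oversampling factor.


By Nyquist theorem, fs_min = 2 * fmax.
fs_min = 2 * 1000 = 2000 Hz
Practical rate = 20 * fs_min = 20 * 2000 = 40000 Hz

fs_min = 2000 Hz, fs_practical = 40000 Hz


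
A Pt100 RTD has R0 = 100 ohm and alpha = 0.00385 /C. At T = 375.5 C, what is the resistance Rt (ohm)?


The RTD equation: Rt = R0 * (1 + alpha * T).
Rt = 100 * (1 + 0.00385 * 375.5)
Rt = 100 * (1 + 1.445675)
Rt = 100 * 2.445675
Rt = 244.567 ohm

244.567 ohm


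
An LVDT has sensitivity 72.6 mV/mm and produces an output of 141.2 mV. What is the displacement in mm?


Displacement = Vout / sensitivity.
d = 141.2 / 72.6
d = 1.945 mm

1.945 mm


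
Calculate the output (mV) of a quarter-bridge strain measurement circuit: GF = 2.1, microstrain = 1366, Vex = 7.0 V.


Quarter bridge output: Vout = (GF * epsilon * Vex) / 4.
Vout = (2.1 * 1366e-6 * 7.0) / 4
Vout = 0.0200802 / 4 V
Vout = 0.00502005 V = 5.02 mV

5.02 mV


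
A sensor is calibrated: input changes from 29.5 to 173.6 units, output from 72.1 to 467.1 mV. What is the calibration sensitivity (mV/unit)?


Sensitivity = (y2 - y1) / (x2 - x1).
S = (467.1 - 72.1) / (173.6 - 29.5)
S = 395.0 / 144.1
S = 2.7412 mV/unit

2.7412 mV/unit


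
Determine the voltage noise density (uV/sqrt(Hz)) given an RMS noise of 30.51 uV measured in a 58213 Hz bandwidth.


Noise spectral density = Vrms / sqrt(BW).
NSD = 30.51 / sqrt(58213)
NSD = 30.51 / 241.2737
NSD = 0.1265 uV/sqrt(Hz)

0.1265 uV/sqrt(Hz)


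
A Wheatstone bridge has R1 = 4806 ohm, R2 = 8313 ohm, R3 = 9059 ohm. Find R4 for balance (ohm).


At balance: R1*R4 = R2*R3, so R4 = R2*R3/R1.
R4 = 8313 * 9059 / 4806
R4 = 75307467 / 4806
R4 = 15669.47 ohm

15669.47 ohm


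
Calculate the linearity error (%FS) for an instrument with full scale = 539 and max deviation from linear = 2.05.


Linearity error = (max deviation / full scale) * 100%.
Linearity = (2.05 / 539) * 100
Linearity = 0.38 %FS

0.38 %FS


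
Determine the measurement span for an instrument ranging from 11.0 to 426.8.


Span = upper range - lower range.
Span = 426.8 - (11.0)
Span = 415.8

415.8


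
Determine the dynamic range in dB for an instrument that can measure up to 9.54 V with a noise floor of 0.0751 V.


Dynamic range = 20 * log10(Vmax / Vnoise).
DR = 20 * log10(9.54 / 0.0751)
DR = 20 * log10(127.03)
DR = 42.08 dB

42.08 dB


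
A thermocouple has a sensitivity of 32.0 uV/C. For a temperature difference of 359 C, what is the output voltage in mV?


The thermocouple output V = sensitivity * dT.
V = 32.0 uV/C * 359 C
V = 11488.0 uV
V = 11.488 mV

11.488 mV


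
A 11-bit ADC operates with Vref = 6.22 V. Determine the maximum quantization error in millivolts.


The maximum quantization error is +/- LSB/2.
LSB = Vref / 2^n = 6.22 / 2048 = 0.00303711 V
Max error = LSB / 2 = 0.00303711 / 2 = 0.00151855 V
Max error = 1.5186 mV

1.5186 mV


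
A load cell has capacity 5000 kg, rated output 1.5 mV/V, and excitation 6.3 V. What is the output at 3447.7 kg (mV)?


Vout = rated_output * Vex * (load / capacity).
Vout = 1.5 * 6.3 * (3447.7 / 5000)
Vout = 1.5 * 6.3 * 0.68954
Vout = 6.516 mV

6.516 mV


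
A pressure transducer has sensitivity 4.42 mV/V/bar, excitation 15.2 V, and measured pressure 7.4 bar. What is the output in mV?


Output = sensitivity * Vex * P.
Vout = 4.42 * 15.2 * 7.4
Vout = 67.184 * 7.4
Vout = 497.16 mV

497.16 mV


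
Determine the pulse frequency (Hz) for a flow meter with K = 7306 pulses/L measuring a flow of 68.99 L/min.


Frequency = K * Q / 60 (converting L/min to L/s).
f = 7306 * 68.99 / 60
f = 504040.94 / 60
f = 8400.68 Hz

8400.68 Hz


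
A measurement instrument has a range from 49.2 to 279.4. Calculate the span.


Span = upper range - lower range.
Span = 279.4 - (49.2)
Span = 230.2

230.2


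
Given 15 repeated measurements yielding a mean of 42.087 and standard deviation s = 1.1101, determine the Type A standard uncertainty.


The standard uncertainty for Type A evaluation is u = s / sqrt(n).
u = 1.1101 / sqrt(15)
u = 1.1101 / 3.873
u = 0.2866

0.2866


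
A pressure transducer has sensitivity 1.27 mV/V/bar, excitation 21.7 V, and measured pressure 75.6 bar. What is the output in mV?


Output = sensitivity * Vex * P.
Vout = 1.27 * 21.7 * 75.6
Vout = 27.559 * 75.6
Vout = 2083.46 mV

2083.46 mV


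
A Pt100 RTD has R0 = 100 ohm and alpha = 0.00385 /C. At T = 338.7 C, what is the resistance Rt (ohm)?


The RTD equation: Rt = R0 * (1 + alpha * T).
Rt = 100 * (1 + 0.00385 * 338.7)
Rt = 100 * (1 + 1.303995)
Rt = 100 * 2.303995
Rt = 230.399 ohm

230.399 ohm


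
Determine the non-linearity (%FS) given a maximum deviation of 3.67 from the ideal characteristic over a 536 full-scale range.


Linearity error = (max deviation / full scale) * 100%.
Linearity = (3.67 / 536) * 100
Linearity = 0.685 %FS

0.685 %FS


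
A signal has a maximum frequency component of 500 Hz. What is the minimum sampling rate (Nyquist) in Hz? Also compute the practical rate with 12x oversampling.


By Nyquist theorem, fs_min = 2 * fmax.
fs_min = 2 * 500 = 1000 Hz
Practical rate = 12 * fs_min = 12 * 1000 = 12000 Hz

fs_min = 1000 Hz, fs_practical = 12000 Hz


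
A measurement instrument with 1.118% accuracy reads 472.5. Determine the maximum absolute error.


Absolute error = (accuracy% / 100) * reading.
Error = (1.118 / 100) * 472.5
Error = 0.01118 * 472.5
Error = 5.2826

5.2826


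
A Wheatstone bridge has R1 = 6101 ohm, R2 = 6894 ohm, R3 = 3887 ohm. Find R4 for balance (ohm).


At balance: R1*R4 = R2*R3, so R4 = R2*R3/R1.
R4 = 6894 * 3887 / 6101
R4 = 26796978 / 6101
R4 = 4392.23 ohm

4392.23 ohm


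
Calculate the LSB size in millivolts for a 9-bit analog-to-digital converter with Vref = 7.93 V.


The resolution (LSB) of an ADC is Vref / 2^n.
LSB = 7.93 / 2^9
LSB = 7.93 / 512
LSB = 0.01548828 V = 15.48828125 mV

15.48828125 mV


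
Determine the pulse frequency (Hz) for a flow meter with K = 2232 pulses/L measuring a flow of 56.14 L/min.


Frequency = K * Q / 60 (converting L/min to L/s).
f = 2232 * 56.14 / 60
f = 125304.48 / 60
f = 2088.41 Hz

2088.41 Hz


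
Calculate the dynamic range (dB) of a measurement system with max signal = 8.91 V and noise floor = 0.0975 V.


Dynamic range = 20 * log10(Vmax / Vnoise).
DR = 20 * log10(8.91 / 0.0975)
DR = 20 * log10(91.38)
DR = 39.22 dB

39.22 dB


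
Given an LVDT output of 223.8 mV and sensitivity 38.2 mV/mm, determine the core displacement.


Displacement = Vout / sensitivity.
d = 223.8 / 38.2
d = 5.859 mm

5.859 mm


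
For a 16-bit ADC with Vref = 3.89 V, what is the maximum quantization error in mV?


The maximum quantization error is +/- LSB/2.
LSB = Vref / 2^n = 3.89 / 65536 = 5.936e-05 V
Max error = LSB / 2 = 5.936e-05 / 2 = 2.968e-05 V
Max error = 0.0297 mV

0.0297 mV


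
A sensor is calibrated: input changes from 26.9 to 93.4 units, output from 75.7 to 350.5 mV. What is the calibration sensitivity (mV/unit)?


Sensitivity = (y2 - y1) / (x2 - x1).
S = (350.5 - 75.7) / (93.4 - 26.9)
S = 274.8 / 66.5
S = 4.1323 mV/unit

4.1323 mV/unit


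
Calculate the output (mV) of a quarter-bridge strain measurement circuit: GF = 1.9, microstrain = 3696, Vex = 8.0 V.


Quarter bridge output: Vout = (GF * epsilon * Vex) / 4.
Vout = (1.9 * 3696e-6 * 8.0) / 4
Vout = 0.0561792 / 4 V
Vout = 0.0140448 V = 14.0448 mV

14.0448 mV


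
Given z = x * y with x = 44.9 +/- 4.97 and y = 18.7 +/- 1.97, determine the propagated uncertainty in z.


For a product z = x*y, the relative uncertainty is:
uz/z = sqrt((ux/x)^2 + (uy/y)^2)
Relative uncertainties: ux/x = 4.97/44.9 = 0.11069
uy/y = 1.97/18.7 = 0.105348
z = 44.9 * 18.7 = 839.6
uz = 839.6 * sqrt(0.11069^2 + 0.105348^2) = 128.303

128.303


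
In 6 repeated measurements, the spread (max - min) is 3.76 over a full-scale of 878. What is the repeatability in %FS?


Repeatability = (spread / full scale) * 100%.
R = (3.76 / 878) * 100
R = 0.428 %FS

0.428 %FS


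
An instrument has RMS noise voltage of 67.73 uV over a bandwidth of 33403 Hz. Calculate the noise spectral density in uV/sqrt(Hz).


Noise spectral density = Vrms / sqrt(BW).
NSD = 67.73 / sqrt(33403)
NSD = 67.73 / 182.7649
NSD = 0.3706 uV/sqrt(Hz)

0.3706 uV/sqrt(Hz)


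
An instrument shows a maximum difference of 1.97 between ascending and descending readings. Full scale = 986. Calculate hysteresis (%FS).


Hysteresis = (max difference / full scale) * 100%.
H = (1.97 / 986) * 100
H = 0.2 %FS

0.2 %FS


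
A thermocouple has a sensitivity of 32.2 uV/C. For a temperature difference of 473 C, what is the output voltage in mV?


The thermocouple output V = sensitivity * dT.
V = 32.2 uV/C * 473 C
V = 15230.6 uV
V = 15.231 mV

15.231 mV


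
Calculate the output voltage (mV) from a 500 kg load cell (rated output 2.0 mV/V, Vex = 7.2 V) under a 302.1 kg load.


Vout = rated_output * Vex * (load / capacity).
Vout = 2.0 * 7.2 * (302.1 / 500)
Vout = 2.0 * 7.2 * 0.6042
Vout = 8.7 mV

8.7 mV


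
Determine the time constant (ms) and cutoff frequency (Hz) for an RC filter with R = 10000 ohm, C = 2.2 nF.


Time constant: tau = R * C.
tau = 10000 * 2.20e-09 = 2.2e-05 s
tau = 0.022 ms
Cutoff frequency: fc = 1 / (2*pi*R*C).
fc = 1 / (2*pi*2.2e-05) = 7234.32 Hz

tau = 0.022 ms, fc = 7234.32 Hz


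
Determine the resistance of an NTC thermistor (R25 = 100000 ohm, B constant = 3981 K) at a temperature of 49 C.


NTC thermistor equation: Rt = R25 * exp(B * (1/T - 1/T25)).
T in Kelvin: 322.15 K, T25 = 298.15 K
1/T - 1/T25 = 1/322.15 - 1/298.15 = -0.00024987
B * (1/T - 1/T25) = 3981 * -0.00024987 = -0.9947
Rt = 100000 * exp(-0.9947) = 36981.9 ohm

36981.9 ohm


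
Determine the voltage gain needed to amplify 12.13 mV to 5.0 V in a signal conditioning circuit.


Gain = Vout / Vin (converting to same units).
G = 5.0 V / 12.13 mV
G = 5000.0 mV / 12.13 mV
G = 412.2

412.2


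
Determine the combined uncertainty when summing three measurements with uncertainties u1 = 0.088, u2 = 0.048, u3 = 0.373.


For a sum of independent quantities, uc = sqrt(u1^2 + u2^2 + u3^2).
uc = sqrt(0.088^2 + 0.048^2 + 0.373^2)
uc = sqrt(0.007744 + 0.002304 + 0.139129)
uc = 0.3862

0.3862


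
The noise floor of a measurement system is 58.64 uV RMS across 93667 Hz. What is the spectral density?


Noise spectral density = Vrms / sqrt(BW).
NSD = 58.64 / sqrt(93667)
NSD = 58.64 / 306.0506
NSD = 0.1916 uV/sqrt(Hz)

0.1916 uV/sqrt(Hz)


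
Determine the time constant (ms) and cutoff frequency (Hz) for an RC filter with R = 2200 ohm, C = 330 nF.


Time constant: tau = R * C.
tau = 2200 * 3.30e-07 = 0.000726 s
tau = 0.726 ms
Cutoff frequency: fc = 1 / (2*pi*R*C).
fc = 1 / (2*pi*0.000726) = 219.22 Hz

tau = 0.726 ms, fc = 219.22 Hz


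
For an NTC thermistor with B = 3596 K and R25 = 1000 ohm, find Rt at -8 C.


NTC thermistor equation: Rt = R25 * exp(B * (1/T - 1/T25)).
T in Kelvin: 265.15 K, T25 = 298.15 K
1/T - 1/T25 = 1/265.15 - 1/298.15 = 0.00041743
B * (1/T - 1/T25) = 3596 * 0.00041743 = 1.5011
Rt = 1000 * exp(1.5011) = 4486.6 ohm

4486.6 ohm


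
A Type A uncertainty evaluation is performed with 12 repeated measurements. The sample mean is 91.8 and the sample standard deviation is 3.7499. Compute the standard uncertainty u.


The standard uncertainty for Type A evaluation is u = s / sqrt(n).
u = 3.7499 / sqrt(12)
u = 3.7499 / 3.4641
u = 1.0825

1.0825


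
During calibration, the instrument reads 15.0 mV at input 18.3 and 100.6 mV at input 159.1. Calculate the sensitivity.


Sensitivity = (y2 - y1) / (x2 - x1).
S = (100.6 - 15.0) / (159.1 - 18.3)
S = 85.6 / 140.8
S = 0.608 mV/unit

0.608 mV/unit


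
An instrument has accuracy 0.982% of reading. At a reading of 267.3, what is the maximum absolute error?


Absolute error = (accuracy% / 100) * reading.
Error = (0.982 / 100) * 267.3
Error = 0.00982 * 267.3
Error = 2.6249

2.6249


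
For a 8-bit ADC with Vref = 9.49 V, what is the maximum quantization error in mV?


The maximum quantization error is +/- LSB/2.
LSB = Vref / 2^n = 9.49 / 256 = 0.03707031 V
Max error = LSB / 2 = 0.03707031 / 2 = 0.01853516 V
Max error = 18.5352 mV

18.5352 mV


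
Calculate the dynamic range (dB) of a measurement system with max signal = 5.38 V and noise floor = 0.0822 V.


Dynamic range = 20 * log10(Vmax / Vnoise).
DR = 20 * log10(5.38 / 0.0822)
DR = 20 * log10(65.45)
DR = 36.32 dB

36.32 dB


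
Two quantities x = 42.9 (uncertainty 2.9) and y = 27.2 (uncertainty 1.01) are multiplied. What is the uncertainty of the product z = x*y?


For a product z = x*y, the relative uncertainty is:
uz/z = sqrt((ux/x)^2 + (uy/y)^2)
Relative uncertainties: ux/x = 2.9/42.9 = 0.067599
uy/y = 1.01/27.2 = 0.037132
z = 42.9 * 27.2 = 1166.9
uz = 1166.9 * sqrt(0.067599^2 + 0.037132^2) = 89.997

89.997


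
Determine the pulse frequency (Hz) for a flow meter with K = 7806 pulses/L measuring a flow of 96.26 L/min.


Frequency = K * Q / 60 (converting L/min to L/s).
f = 7806 * 96.26 / 60
f = 751405.56 / 60
f = 12523.43 Hz

12523.43 Hz


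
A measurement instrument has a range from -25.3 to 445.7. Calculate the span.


Span = upper range - lower range.
Span = 445.7 - (-25.3)
Span = 471.0

471.0


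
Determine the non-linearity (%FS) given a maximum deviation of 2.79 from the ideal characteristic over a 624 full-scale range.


Linearity error = (max deviation / full scale) * 100%.
Linearity = (2.79 / 624) * 100
Linearity = 0.447 %FS

0.447 %FS


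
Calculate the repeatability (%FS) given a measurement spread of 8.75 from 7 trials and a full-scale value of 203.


Repeatability = (spread / full scale) * 100%.
R = (8.75 / 203) * 100
R = 4.31 %FS

4.31 %FS


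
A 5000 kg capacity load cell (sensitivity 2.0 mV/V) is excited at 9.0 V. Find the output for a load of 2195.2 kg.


Vout = rated_output * Vex * (load / capacity).
Vout = 2.0 * 9.0 * (2195.2 / 5000)
Vout = 2.0 * 9.0 * 0.43904
Vout = 7.903 mV

7.903 mV


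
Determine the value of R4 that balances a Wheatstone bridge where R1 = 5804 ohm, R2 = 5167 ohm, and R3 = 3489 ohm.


At balance: R1*R4 = R2*R3, so R4 = R2*R3/R1.
R4 = 5167 * 3489 / 5804
R4 = 18027663 / 5804
R4 = 3106.08 ohm

3106.08 ohm


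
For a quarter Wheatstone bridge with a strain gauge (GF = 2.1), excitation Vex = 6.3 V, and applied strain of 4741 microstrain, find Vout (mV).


Quarter bridge output: Vout = (GF * epsilon * Vex) / 4.
Vout = (2.1 * 4741e-6 * 6.3) / 4
Vout = 0.06272343 / 4 V
Vout = 0.01568086 V = 15.6809 mV

15.6809 mV


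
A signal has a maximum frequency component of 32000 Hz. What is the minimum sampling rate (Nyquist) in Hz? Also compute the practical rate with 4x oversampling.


By Nyquist theorem, fs_min = 2 * fmax.
fs_min = 2 * 32000 = 64000 Hz
Practical rate = 4 * fs_min = 4 * 64000 = 256000 Hz

fs_min = 64000 Hz, fs_practical = 256000 Hz


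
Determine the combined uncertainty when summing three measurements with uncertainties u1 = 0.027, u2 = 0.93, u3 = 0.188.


For a sum of independent quantities, uc = sqrt(u1^2 + u2^2 + u3^2).
uc = sqrt(0.027^2 + 0.93^2 + 0.188^2)
uc = sqrt(0.000729 + 0.8649 + 0.035344)
uc = 0.9492

0.9492


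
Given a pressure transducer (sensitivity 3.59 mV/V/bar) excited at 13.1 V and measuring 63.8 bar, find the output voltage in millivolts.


Output = sensitivity * Vex * P.
Vout = 3.59 * 13.1 * 63.8
Vout = 47.029 * 63.8
Vout = 3000.45 mV

3000.45 mV


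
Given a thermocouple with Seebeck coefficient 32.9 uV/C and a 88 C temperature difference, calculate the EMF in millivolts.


The thermocouple output V = sensitivity * dT.
V = 32.9 uV/C * 88 C
V = 2895.2 uV
V = 2.895 mV

2.895 mV


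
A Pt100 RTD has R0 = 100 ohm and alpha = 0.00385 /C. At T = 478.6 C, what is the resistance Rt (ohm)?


The RTD equation: Rt = R0 * (1 + alpha * T).
Rt = 100 * (1 + 0.00385 * 478.6)
Rt = 100 * (1 + 1.84261)
Rt = 100 * 2.84261
Rt = 284.261 ohm

284.261 ohm


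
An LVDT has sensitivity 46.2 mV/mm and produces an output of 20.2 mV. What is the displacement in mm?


Displacement = Vout / sensitivity.
d = 20.2 / 46.2
d = 0.437 mm

0.437 mm


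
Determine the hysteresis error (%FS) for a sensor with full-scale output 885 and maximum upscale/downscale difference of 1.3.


Hysteresis = (max difference / full scale) * 100%.
H = (1.3 / 885) * 100
H = 0.147 %FS

0.147 %FS


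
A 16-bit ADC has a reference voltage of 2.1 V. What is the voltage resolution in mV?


The resolution (LSB) of an ADC is Vref / 2^n.
LSB = 2.1 / 2^16
LSB = 2.1 / 65536
LSB = 3.204e-05 V = 0.03204346 mV

0.03204346 mV


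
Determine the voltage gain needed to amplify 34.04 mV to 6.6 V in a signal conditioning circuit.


Gain = Vout / Vin (converting to same units).
G = 6.6 V / 34.04 mV
G = 6600.0 mV / 34.04 mV
G = 193.89

193.89


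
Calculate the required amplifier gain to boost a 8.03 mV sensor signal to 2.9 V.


Gain = Vout / Vin (converting to same units).
G = 2.9 V / 8.03 mV
G = 2900.0 mV / 8.03 mV
G = 361.15

361.15


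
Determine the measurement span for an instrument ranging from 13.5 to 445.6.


Span = upper range - lower range.
Span = 445.6 - (13.5)
Span = 432.1

432.1


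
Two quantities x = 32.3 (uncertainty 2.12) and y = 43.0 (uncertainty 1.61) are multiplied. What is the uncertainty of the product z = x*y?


For a product z = x*y, the relative uncertainty is:
uz/z = sqrt((ux/x)^2 + (uy/y)^2)
Relative uncertainties: ux/x = 2.12/32.3 = 0.065635
uy/y = 1.61/43.0 = 0.037442
z = 32.3 * 43.0 = 1388.9
uz = 1388.9 * sqrt(0.065635^2 + 0.037442^2) = 104.95

104.95


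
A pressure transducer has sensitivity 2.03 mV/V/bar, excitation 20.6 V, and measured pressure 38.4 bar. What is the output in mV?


Output = sensitivity * Vex * P.
Vout = 2.03 * 20.6 * 38.4
Vout = 41.818 * 38.4
Vout = 1605.81 mV

1605.81 mV


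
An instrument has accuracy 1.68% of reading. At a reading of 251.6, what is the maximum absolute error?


Absolute error = (accuracy% / 100) * reading.
Error = (1.68 / 100) * 251.6
Error = 0.0168 * 251.6
Error = 4.2269

4.2269


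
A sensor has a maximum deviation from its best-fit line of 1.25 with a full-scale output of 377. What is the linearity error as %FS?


Linearity error = (max deviation / full scale) * 100%.
Linearity = (1.25 / 377) * 100
Linearity = 0.332 %FS

0.332 %FS


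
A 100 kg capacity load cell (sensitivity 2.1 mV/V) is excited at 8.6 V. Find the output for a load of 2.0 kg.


Vout = rated_output * Vex * (load / capacity).
Vout = 2.1 * 8.6 * (2.0 / 100)
Vout = 2.1 * 8.6 * 0.02
Vout = 0.361 mV

0.361 mV
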